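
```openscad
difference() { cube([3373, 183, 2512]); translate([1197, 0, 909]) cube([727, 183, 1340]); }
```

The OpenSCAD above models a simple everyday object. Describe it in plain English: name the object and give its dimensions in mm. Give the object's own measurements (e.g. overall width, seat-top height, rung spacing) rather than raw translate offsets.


A wall 3373 mm long (x), 183 mm thick (y), 2512 mm tall, with a rectangular window opening cut through it. The opening is 727 mm wide and 1340 mm tall; its sill is at z = 909 mm and its near (−x) edge is 1197 mm from the wall's −x end. The opening passes through the full wall thickness.


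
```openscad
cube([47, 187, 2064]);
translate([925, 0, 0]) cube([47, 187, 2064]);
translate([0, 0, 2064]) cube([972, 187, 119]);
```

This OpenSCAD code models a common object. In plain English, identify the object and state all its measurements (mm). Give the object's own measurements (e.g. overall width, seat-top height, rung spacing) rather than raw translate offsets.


A door frame. The clear opening is 878 mm wide and 2064 mm high. Two 47 mm wide jambs, 187 mm deep, stand either side of the opening from the floor to the top of the opening. A 119 mm thick head sits across the top of both jambs, spanning the full outside width of the frame.


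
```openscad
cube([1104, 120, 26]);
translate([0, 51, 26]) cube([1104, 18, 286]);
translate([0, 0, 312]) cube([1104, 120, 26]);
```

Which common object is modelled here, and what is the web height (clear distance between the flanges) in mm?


An I-beam. The web height is 286 mm.

Two wide flanges with a thin centred web — an I-beam. Overall 338 mm minus two 26 mm flanges gives a web of 338 − 2·26 = 286 mm.


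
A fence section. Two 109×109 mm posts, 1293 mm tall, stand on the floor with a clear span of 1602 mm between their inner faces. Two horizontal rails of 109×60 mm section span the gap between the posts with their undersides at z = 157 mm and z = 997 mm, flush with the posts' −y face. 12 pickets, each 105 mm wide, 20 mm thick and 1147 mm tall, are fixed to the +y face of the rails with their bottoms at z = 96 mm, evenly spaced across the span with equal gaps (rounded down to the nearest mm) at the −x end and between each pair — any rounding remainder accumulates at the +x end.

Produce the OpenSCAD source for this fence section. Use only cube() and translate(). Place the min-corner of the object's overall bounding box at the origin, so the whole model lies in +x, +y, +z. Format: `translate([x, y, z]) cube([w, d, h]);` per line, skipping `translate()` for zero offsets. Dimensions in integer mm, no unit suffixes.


cube([109, 109, 1293]);
translate([1711, 0, 0]) cube([109, 109, 1293]);
translate([109, 0, 157]) cube([1602, 109, 60]);
translate([109, 0, 997]) cube([1602, 109, 60]);
translate([135, 109, 96]) cube([105, 20, 1147]);
translate([266, 109, 96]) cube([105, 20, 1147]);
translate([397, 109, 96]) cube([105, 20, 1147]);
translate([528, 109, 96]) cube([105, 20, 1147]);
translate([659, 109, 96]) cube([105, 20, 1147]);
translate([790, 109, 96]) cube([105, 20, 1147]);
translate([921, 109, 96]) cube([105, 20, 1147]);
translate([1052, 109, 96]) cube([105, 20, 1147]);
translate([1183, 109, 96]) cube([105, 20, 1147]);
translate([1314, 109, 96]) cube([105, 20, 1147]);
translate([1445, 109, 96]) cube([105, 20, 1147]);
translate([1576, 109, 96]) cube([105, 20, 1147]);


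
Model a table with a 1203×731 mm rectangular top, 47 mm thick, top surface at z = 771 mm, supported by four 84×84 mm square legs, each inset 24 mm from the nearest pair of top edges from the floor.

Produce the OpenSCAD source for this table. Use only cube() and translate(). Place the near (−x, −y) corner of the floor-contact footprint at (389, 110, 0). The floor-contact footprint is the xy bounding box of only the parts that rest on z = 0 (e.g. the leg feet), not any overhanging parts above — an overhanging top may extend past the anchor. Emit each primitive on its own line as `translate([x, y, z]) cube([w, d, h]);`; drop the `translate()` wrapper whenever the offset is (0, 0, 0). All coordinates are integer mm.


// leg_h = 771 - 47 = 724
translate([365, 86, 724]) cube([1203, 731, 47]);
translate([389, 110, 0]) cube([84, 84, 724]);
translate([1460, 110, 0]) cube([84, 84, 724]);
translate([389, 709, 0]) cube([84, 84, 724]);
translate([1460, 709, 0]) cube([84, 84, 724]);


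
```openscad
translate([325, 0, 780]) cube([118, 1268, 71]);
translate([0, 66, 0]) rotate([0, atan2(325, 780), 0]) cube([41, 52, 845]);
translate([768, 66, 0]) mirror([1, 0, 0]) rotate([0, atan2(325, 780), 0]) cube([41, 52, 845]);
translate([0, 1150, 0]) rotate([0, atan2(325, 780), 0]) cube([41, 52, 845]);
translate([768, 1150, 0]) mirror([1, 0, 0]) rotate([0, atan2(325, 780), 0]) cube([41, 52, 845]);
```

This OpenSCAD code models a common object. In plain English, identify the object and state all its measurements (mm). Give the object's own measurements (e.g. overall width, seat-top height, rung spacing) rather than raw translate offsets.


A sawhorse. A 118×1268×71 mm beam (x, y, z) sits on two A-frame leg pairs. Each pair is two raked legs of 41×52 mm section (52 mm along y) splaying symmetrically in x. Each leg rises 780 mm vertically over 325 mm of horizontal reach and is 845 mm long along its own axis. Every leg's outer bottom edge rests on the floor and its outer top edge meets a bottom edge of the beam — the left legs (tilting toward +x) meet the beam's −x bottom edge, the right legs (their mirror images, tilting toward −x) meet its +x bottom edge — so the leg tops tuck under the beam, the beam's underside is 780 mm above the floor, and the feet are 768 mm apart outside-to-outside with the beam centred between them. The two leg pairs are set in 66 mm from either end of the beam.


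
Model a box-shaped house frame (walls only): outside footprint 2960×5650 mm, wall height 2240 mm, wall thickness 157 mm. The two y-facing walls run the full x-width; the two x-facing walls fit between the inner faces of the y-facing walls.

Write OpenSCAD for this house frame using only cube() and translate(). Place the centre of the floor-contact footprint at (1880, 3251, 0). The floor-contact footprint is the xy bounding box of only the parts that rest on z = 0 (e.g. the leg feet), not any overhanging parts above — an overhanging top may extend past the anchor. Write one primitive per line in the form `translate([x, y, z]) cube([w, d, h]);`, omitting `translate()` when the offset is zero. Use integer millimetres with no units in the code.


translate([400, 426, 0]) cube([2960, 157, 2240]);
translate([400, 5919, 0]) cube([2960, 157, 2240]);
translate([400, 583, 0]) cube([157, 5336, 2240]);
translate([3203, 583, 0]) cube([157, 5336, 2240]);


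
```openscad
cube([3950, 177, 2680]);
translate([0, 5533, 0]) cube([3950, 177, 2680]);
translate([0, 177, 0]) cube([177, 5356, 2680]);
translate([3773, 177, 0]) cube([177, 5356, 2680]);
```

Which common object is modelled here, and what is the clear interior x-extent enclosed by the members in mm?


A house (or room) frame. The interior width is 3596 mm.

Four 2680 mm walls enclosing a rectangle with no floor or roof — a room or house frame. Outside width is 3950 mm and wall thickness is 177 mm, so the interior width is 3950 − 2 × 177 = 3596 mm.


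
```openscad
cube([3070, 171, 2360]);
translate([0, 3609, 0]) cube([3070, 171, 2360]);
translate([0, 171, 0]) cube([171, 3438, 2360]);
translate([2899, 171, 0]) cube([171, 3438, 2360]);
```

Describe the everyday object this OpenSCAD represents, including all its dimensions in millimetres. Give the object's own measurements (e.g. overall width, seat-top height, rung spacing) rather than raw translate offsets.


The wall frame of a small rectangular building: four walls, each 2360 mm tall and 171 mm thick, enclosing a footprint 3070 mm (x) by 3780 mm (y) outside-to-outside, with no floor or roof. The front and back walls (the −y and +y sides) span the full width; the two side walls fit between them.


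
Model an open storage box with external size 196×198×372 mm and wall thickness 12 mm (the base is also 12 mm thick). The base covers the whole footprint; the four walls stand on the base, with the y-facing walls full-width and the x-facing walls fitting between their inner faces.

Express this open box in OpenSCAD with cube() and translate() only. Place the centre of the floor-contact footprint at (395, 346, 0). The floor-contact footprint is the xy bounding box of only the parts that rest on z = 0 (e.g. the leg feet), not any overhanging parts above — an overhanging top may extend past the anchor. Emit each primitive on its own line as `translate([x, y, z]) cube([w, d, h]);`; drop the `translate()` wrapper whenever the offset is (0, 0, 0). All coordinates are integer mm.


translate([297, 247, 0]) cube([196, 198, 12]);
translate([297, 247, 12]) cube([196, 12, 360]);
translate([297, 433, 12]) cube([196, 12, 360]);
translate([297, 259, 12]) cube([12, 174, 360]);
translate([481, 259, 12]) cube([12, 174, 360]);


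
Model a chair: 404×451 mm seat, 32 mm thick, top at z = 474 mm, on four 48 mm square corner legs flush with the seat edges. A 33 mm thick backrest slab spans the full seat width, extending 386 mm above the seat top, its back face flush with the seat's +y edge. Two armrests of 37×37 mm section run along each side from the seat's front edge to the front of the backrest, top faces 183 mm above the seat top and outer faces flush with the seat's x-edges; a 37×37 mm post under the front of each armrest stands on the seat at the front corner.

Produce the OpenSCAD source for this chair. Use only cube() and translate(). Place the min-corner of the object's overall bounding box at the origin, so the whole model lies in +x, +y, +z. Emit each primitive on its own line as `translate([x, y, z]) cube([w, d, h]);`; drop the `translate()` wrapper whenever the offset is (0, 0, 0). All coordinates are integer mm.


// leg_h = 474 - 32 = 442
// arm post h = 183 - 37 = 146
translate([0, 0, 442]) cube([404, 451, 32]);
cube([48, 48, 442]);
translate([356, 0, 0]) cube([48, 48, 442]);
translate([0, 403, 0]) cube([48, 48, 442]);
translate([356, 403, 0]) cube([48, 48, 442]);
translate([0, 418, 474]) cube([404, 33, 386]);
translate([0, 0, 620]) cube([37, 418, 37]);
translate([367, 0, 620]) cube([37, 418, 37]);
translate([0, 0, 474]) cube([37, 37, 146]);
translate([367, 0, 474]) cube([37, 37, 146]);


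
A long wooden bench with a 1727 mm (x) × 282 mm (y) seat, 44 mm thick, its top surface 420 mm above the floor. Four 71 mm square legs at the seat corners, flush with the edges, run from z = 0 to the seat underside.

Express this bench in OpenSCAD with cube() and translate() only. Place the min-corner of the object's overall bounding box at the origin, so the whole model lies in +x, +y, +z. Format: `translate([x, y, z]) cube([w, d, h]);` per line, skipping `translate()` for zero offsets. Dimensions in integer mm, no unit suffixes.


// leg_h = 420 − 44 = 376
translate([0, 0, 376]) cube([1727, 282, 44]);
cube([71, 71, 376]);
translate([0, 211, 0]) cube([71, 71, 376]);
translate([1656, 0, 0]) cube([71, 71, 376]);
translate([1656, 211, 0]) cube([71, 71, 376]);


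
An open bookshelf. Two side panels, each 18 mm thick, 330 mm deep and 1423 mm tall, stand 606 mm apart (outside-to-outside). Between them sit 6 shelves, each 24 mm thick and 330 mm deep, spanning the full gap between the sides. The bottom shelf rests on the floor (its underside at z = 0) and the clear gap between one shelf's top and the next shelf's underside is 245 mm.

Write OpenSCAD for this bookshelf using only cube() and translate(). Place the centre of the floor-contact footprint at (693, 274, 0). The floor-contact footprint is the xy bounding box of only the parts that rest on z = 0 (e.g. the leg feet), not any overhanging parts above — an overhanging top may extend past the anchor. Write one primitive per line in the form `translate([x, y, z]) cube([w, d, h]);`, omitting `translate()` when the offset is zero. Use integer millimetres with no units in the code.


translate([390, 109, 0]) cube([18, 330, 1423]);
translate([978, 109, 0]) cube([18, 330, 1423]);
translate([408, 109, 0]) cube([570, 330, 24]);
translate([408, 109, 269]) cube([570, 330, 24]);
translate([408, 109, 538]) cube([570, 330, 24]);
translate([408, 109, 807]) cube([570, 330, 24]);
translate([408, 109, 1076]) cube([570, 330, 24]);
translate([408, 109, 1345]) cube([570, 330, 24]);


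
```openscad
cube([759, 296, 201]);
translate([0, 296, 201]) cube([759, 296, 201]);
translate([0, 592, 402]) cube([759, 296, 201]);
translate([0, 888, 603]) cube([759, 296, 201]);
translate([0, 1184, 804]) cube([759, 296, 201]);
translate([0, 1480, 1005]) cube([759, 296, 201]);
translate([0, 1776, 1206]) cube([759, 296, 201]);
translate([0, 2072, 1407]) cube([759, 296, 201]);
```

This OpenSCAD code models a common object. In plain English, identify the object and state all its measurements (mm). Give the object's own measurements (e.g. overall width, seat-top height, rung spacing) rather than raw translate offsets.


A straight staircase of 8 solid steps. Each step is 759 mm wide (x), 296 mm deep (y, the going) and 201 mm tall (the rise). The first step rests on the floor; each subsequent step sits one going further in +y and one rise higher in +z, directly behind and above the previous step with no overlap.


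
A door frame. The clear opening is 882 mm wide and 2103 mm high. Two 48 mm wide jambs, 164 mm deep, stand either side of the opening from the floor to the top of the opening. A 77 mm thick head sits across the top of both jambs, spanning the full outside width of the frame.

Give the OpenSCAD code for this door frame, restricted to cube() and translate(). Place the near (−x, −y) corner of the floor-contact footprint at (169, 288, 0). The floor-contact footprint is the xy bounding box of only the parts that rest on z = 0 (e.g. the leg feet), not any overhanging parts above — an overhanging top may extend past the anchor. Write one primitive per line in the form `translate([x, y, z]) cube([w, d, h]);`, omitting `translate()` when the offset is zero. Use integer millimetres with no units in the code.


translate([169, 288, 0]) cube([48, 164, 2103]);
translate([1099, 288, 0]) cube([48, 164, 2103]);
translate([169, 288, 2103]) cube([978, 164, 77]);


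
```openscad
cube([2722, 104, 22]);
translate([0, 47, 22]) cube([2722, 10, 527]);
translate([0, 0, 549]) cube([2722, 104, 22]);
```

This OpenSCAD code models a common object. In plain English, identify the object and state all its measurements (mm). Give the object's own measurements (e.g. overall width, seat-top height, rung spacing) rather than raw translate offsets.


An I-beam lying along x, 2722 mm long. Overall section height 571 mm. Two flanges 104 mm wide (y) and 22 mm thick, one on the floor and one at the top; a web 10 mm thick runs between them, centred on the flange width.


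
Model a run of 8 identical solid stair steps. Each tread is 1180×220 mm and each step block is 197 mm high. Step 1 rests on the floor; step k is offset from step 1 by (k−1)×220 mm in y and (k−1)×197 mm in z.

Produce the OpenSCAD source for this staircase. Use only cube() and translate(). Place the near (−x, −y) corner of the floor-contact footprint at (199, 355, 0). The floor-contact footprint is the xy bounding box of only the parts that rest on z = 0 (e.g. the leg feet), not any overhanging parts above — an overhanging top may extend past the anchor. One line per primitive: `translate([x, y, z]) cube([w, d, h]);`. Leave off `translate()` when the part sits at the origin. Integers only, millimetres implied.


translate([199, 355, 0]) cube([1180, 220, 197]);
translate([199, 575, 197]) cube([1180, 220, 197]);
translate([199, 795, 394]) cube([1180, 220, 197]);
translate([199, 1015, 591]) cube([1180, 220, 197]);
translate([199, 1235, 788]) cube([1180, 220, 197]);
translate([199, 1455, 985]) cube([1180, 220, 197]);
translate([199, 1675, 1182]) cube([1180, 220, 197]);
translate([199, 1895, 1379]) cube([1180, 220, 197]);


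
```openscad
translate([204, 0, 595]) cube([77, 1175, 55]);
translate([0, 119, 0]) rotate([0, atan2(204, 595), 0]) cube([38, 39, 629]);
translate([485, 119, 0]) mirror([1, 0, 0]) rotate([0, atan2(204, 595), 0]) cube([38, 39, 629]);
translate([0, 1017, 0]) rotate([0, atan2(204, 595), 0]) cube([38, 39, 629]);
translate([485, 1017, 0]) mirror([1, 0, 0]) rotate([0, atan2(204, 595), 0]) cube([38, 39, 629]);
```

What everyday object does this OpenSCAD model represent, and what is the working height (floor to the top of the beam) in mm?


A sawhorse. The overall height is 650 mm.

A beam across two mirrored pairs of raked legs — a sawhorse. The beam's underside is at z = 595 (matching the legs' vertical rise in atan2(204, 595)) and the beam is 55 mm tall, so its top is at 595 + 55 = 650 mm. The raked legs top out at the beam's underside, so that is the highest point.


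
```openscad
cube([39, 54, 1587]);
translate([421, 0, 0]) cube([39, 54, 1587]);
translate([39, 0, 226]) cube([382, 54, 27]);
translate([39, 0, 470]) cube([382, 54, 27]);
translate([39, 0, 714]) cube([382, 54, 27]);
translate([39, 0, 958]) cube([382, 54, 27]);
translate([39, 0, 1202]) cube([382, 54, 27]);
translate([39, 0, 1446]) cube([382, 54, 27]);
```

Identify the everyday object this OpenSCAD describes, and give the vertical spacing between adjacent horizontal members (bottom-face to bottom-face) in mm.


A ladder. The rung spacing is 244 mm.

Two tall 39×54 posts with 6 short bars between them — a ladder. Adjacent rungs sit at z = 226 and z = 470, so the spacing is 470 − 226 = 244 mm.


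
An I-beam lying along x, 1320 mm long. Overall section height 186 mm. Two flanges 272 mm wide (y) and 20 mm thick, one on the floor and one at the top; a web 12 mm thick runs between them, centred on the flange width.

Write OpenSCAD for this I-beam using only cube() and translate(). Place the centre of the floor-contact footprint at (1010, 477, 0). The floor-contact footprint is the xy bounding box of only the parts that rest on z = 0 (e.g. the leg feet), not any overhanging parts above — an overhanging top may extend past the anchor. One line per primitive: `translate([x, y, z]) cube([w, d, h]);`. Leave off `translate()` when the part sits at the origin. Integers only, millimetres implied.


translate([350, 341, 0]) cube([1320, 272, 20]);
translate([350, 471, 20]) cube([1320, 12, 146]);
translate([350, 341, 166]) cube([1320, 272, 20]);


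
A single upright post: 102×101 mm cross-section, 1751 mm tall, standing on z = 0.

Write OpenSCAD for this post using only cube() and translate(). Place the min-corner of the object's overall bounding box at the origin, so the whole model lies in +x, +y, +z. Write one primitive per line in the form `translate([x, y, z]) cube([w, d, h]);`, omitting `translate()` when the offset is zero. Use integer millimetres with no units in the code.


cube([102, 101, 1751]);


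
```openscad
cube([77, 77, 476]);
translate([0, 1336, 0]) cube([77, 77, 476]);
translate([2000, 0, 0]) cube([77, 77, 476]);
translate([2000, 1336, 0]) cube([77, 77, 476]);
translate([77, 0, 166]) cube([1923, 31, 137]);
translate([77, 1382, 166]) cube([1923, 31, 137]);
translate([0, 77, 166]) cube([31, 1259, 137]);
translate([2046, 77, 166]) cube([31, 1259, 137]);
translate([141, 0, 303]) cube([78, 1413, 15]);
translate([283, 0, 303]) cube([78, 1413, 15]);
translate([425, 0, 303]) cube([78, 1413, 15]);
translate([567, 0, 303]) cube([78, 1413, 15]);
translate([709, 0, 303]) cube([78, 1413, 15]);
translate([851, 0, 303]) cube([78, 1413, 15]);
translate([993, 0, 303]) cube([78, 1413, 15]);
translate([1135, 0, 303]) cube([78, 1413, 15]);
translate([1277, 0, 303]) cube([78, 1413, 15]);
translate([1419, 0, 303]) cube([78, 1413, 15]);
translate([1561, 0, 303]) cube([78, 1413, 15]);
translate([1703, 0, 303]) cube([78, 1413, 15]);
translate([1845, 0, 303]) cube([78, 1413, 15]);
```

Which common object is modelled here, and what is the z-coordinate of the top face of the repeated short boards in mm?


A bed frame. The slat-top height is 318 mm.

Four posts, four rails, and a row of slats — a bed frame. Slats sit on the rails at z = 166 + 137 = 303; with slat thickness 15, the top is 318 mm.


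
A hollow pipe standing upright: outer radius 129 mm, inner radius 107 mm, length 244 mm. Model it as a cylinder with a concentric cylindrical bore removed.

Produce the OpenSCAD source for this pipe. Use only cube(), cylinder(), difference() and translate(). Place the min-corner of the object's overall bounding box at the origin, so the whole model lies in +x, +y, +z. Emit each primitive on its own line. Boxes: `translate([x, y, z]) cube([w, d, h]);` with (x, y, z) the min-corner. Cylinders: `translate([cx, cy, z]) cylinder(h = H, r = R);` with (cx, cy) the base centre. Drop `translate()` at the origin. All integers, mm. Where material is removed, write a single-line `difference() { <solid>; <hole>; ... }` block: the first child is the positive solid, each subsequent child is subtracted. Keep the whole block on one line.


difference() { translate([129, 129, 0]) cylinder(h = 244, r = 129); translate([129, 129, 0]) cylinder(h = 244, r = 107); }


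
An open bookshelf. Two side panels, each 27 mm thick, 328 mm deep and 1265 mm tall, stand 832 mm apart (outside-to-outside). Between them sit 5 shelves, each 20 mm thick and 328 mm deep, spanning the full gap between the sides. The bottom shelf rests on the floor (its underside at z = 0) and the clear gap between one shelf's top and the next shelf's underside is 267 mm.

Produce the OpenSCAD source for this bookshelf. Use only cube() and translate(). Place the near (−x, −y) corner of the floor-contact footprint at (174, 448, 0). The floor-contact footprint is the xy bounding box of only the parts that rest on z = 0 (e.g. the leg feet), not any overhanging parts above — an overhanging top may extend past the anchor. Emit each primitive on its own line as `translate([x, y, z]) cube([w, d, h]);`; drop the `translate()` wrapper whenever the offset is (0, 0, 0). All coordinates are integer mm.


translate([174, 448, 0]) cube([27, 328, 1265]);
translate([979, 448, 0]) cube([27, 328, 1265]);
translate([201, 448, 0]) cube([778, 328, 20]);
translate([201, 448, 287]) cube([778, 328, 20]);
translate([201, 448, 574]) cube([778, 328, 20]);
translate([201, 448, 861]) cube([778, 328, 20]);
translate([201, 448, 1148]) cube([778, 328, 20]);


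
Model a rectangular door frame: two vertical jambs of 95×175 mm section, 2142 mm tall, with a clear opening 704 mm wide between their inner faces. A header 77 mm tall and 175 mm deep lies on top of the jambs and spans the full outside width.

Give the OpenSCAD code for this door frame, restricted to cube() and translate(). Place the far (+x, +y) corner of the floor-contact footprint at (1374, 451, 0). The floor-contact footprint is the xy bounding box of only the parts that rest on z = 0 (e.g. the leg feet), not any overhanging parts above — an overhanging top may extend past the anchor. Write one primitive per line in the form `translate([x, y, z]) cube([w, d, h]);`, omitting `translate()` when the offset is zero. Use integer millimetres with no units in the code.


translate([480, 276, 0]) cube([95, 175, 2142]);
translate([1279, 276, 0]) cube([95, 175, 2142]);
translate([480, 276, 2142]) cube([894, 175, 77]);


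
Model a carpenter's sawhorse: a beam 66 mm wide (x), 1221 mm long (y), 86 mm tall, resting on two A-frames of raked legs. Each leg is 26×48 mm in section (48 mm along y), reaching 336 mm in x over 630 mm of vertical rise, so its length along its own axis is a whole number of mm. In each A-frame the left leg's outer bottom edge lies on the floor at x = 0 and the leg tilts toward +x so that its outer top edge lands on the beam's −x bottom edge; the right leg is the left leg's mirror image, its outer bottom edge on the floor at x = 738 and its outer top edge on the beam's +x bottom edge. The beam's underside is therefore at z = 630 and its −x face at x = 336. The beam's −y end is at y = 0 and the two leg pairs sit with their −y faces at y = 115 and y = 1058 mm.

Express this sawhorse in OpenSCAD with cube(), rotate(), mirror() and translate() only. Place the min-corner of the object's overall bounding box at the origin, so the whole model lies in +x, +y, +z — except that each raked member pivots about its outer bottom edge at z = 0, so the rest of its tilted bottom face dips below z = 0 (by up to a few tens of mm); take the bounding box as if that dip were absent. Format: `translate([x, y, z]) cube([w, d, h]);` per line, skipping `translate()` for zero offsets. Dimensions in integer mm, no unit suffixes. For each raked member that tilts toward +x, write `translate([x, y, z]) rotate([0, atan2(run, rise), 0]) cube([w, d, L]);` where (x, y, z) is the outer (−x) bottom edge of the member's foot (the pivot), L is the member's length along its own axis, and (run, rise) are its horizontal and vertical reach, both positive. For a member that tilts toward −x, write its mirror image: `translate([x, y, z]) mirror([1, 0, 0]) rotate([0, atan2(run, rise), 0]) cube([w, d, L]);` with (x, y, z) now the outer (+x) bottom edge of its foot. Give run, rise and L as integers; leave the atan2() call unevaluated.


// leg length = √(336² + 630²) = 714
// right-leg outer foot x = 2·336 + 66 = 738
// beam min-corner = (336, 0, 630)
translate([336, 0, 630]) cube([66, 1221, 86]);
translate([0, 115, 0]) rotate([0, atan2(336, 630), 0]) cube([26, 48, 714]);
translate([738, 115, 0]) mirror([1, 0, 0]) rotate([0, atan2(336, 630), 0]) cube([26, 48, 714]);
translate([0, 1058, 0]) rotate([0, atan2(336, 630), 0]) cube([26, 48, 714]);
translate([738, 1058, 0]) mirror([1, 0, 0]) rotate([0, atan2(336, 630), 0]) cube([26, 48, 714]);


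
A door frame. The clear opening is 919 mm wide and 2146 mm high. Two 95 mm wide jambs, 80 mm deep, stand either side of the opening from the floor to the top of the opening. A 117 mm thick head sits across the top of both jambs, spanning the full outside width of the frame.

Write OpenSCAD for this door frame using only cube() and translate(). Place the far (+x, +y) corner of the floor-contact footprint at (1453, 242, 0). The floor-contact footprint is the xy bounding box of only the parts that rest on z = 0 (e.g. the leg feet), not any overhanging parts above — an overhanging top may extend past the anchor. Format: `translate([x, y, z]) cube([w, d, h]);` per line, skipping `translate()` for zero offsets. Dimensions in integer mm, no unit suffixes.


translate([344, 162, 0]) cube([95, 80, 2146]);
translate([1358, 162, 0]) cube([95, 80, 2146]);
translate([344, 162, 2146]) cube([1109, 80, 117]);


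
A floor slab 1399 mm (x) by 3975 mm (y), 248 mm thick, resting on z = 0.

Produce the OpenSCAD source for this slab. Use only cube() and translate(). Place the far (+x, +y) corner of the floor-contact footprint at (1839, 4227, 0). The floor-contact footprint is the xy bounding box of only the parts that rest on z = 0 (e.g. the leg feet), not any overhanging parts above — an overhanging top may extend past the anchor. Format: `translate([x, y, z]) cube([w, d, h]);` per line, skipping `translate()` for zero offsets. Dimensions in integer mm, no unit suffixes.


translate([440, 252, 0]) cube([1399, 3975, 248]);


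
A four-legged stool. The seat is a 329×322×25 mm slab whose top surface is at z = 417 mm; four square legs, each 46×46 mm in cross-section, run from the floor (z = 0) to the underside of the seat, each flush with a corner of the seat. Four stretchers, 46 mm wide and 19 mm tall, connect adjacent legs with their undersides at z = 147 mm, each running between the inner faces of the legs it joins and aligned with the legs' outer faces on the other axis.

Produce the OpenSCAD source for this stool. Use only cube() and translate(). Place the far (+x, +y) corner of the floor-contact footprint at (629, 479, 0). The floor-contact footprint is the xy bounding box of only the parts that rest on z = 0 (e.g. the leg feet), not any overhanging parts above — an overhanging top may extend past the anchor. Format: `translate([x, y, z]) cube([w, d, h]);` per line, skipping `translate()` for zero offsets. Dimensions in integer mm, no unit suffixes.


translate([300, 157, 392]) cube([329, 322, 25]);
translate([300, 157, 0]) cube([46, 46, 392]);
translate([583, 157, 0]) cube([46, 46, 392]);
translate([300, 433, 0]) cube([46, 46, 392]);
translate([583, 433, 0]) cube([46, 46, 392]);
translate([346, 157, 147]) cube([237, 46, 19]);
translate([346, 433, 147]) cube([237, 46, 19]);
translate([300, 203, 147]) cube([46, 230, 19]);
translate([583, 203, 147]) cube([46, 230, 19]);


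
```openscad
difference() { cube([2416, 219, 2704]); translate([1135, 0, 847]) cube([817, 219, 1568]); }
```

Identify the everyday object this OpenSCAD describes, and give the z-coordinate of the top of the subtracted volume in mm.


A wall with a window opening. The window head height is 2415 mm.

A wall with a rectangular opening subtracted — a window. Sill at z = 847, opening 1568 mm tall, so the head is at 847 + 1568 = 2415 mm.


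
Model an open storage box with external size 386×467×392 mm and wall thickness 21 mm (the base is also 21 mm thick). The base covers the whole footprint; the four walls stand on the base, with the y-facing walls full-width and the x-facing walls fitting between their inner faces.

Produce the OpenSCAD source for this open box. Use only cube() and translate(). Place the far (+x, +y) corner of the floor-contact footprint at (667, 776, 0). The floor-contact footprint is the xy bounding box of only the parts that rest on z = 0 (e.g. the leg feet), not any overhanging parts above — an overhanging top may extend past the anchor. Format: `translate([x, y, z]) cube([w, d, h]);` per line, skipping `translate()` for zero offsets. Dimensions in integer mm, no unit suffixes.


translate([281, 309, 0]) cube([386, 467, 21]);
translate([281, 309, 21]) cube([386, 21, 371]);
translate([281, 755, 21]) cube([386, 21, 371]);
translate([281, 330, 21]) cube([21, 425, 371]);
translate([646, 330, 21]) cube([21, 425, 371]);


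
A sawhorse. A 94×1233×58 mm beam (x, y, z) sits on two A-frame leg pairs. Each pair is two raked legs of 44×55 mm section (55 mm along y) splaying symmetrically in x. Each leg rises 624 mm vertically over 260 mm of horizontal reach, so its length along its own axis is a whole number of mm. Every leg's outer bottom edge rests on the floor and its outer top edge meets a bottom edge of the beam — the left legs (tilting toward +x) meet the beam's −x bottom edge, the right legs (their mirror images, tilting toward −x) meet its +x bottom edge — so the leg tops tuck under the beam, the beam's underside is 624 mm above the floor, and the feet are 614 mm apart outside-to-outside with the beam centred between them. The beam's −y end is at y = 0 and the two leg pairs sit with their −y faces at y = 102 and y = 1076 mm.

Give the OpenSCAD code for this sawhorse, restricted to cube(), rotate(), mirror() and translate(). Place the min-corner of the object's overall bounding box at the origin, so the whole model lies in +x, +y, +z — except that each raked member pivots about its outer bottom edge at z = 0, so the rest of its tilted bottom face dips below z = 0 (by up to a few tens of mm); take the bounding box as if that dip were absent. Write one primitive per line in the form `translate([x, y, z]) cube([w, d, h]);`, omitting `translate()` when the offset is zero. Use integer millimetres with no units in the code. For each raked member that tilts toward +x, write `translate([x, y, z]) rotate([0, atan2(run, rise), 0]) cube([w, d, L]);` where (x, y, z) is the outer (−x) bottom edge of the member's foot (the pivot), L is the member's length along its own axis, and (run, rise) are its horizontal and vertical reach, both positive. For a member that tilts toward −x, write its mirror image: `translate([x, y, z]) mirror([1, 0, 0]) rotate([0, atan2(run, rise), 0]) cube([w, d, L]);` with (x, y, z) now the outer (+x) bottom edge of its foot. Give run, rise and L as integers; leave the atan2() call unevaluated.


// leg length = √(260² + 624²) = 676
// right-leg outer foot x = 2·260 + 94 = 614
// beam min-corner = (260, 0, 624)
translate([260, 0, 624]) cube([94, 1233, 58]);
translate([0, 102, 0]) rotate([0, atan2(260, 624), 0]) cube([44, 55, 676]);
translate([614, 102, 0]) mirror([1, 0, 0]) rotate([0, atan2(260, 624), 0]) cube([44, 55, 676]);
translate([0, 1076, 0]) rotate([0, atan2(260, 624), 0]) cube([44, 55, 676]);
translate([614, 1076, 0]) mirror([1, 0, 0]) rotate([0, atan2(260, 624), 0]) cube([44, 55, 676]);


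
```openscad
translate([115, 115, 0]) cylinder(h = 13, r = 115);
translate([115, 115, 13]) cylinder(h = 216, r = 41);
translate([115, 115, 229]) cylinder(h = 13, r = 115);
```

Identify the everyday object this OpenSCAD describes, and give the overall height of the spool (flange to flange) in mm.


A spool. The overall height is 242 mm.

Three coaxial cylinders, large–small–large — a spool. Two 13 mm flanges and a 216 mm core give 13 + 216 + 13 = 242 mm.


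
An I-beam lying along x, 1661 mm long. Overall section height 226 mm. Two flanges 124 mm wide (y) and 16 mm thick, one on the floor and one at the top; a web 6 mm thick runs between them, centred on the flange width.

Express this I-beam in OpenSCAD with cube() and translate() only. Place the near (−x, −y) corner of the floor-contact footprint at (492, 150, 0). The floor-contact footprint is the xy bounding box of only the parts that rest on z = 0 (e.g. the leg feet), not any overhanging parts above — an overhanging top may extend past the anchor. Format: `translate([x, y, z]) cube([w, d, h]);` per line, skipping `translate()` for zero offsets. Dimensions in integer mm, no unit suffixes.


translate([492, 150, 0]) cube([1661, 124, 16]);
translate([492, 209, 16]) cube([1661, 6, 194]);
translate([492, 150, 210]) cube([1661, 124, 16]);


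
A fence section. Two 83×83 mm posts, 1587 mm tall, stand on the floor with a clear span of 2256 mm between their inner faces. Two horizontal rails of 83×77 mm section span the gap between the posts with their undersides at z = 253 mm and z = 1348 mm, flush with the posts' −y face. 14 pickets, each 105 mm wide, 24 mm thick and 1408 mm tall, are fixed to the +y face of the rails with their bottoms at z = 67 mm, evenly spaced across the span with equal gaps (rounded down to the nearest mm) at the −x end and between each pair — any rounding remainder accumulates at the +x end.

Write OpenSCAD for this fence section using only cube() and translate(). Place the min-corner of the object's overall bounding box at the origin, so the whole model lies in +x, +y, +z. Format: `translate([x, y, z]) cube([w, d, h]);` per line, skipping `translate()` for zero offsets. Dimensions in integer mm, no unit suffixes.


cube([83, 83, 1587]);
translate([2339, 0, 0]) cube([83, 83, 1587]);
translate([83, 0, 253]) cube([2256, 83, 77]);
translate([83, 0, 1348]) cube([2256, 83, 77]);
translate([135, 83, 67]) cube([105, 24, 1408]);
translate([292, 83, 67]) cube([105, 24, 1408]);
translate([449, 83, 67]) cube([105, 24, 1408]);
translate([606, 83, 67]) cube([105, 24, 1408]);
translate([763, 83, 67]) cube([105, 24, 1408]);
translate([920, 83, 67]) cube([105, 24, 1408]);
translate([1077, 83, 67]) cube([105, 24, 1408]);
translate([1234, 83, 67]) cube([105, 24, 1408]);
translate([1391, 83, 67]) cube([105, 24, 1408]);
translate([1548, 83, 67]) cube([105, 24, 1408]);
translate([1705, 83, 67]) cube([105, 24, 1408]);
translate([1862, 83, 67]) cube([105, 24, 1408]);
translate([2019, 83, 67]) cube([105, 24, 1408]);
translate([2176, 83, 67]) cube([105, 24, 1408]);


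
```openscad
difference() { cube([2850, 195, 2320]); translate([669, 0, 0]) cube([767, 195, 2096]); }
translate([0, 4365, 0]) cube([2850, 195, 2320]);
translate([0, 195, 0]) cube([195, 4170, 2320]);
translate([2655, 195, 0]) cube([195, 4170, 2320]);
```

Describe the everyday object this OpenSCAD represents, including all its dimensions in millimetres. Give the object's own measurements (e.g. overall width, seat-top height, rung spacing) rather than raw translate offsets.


A single room: four walls, each 2320 mm tall and 195 mm thick, enclosing an outside footprint 2850×4560 mm (x × y), no floor or roof. The front and back walls (−y and +y sides) run the full x-width; the side walls fit between their inner faces. A door opening 767 mm wide and 2096 mm tall is cut through the front wall from the floor up, its −x edge 669 mm from the wall's −x end.


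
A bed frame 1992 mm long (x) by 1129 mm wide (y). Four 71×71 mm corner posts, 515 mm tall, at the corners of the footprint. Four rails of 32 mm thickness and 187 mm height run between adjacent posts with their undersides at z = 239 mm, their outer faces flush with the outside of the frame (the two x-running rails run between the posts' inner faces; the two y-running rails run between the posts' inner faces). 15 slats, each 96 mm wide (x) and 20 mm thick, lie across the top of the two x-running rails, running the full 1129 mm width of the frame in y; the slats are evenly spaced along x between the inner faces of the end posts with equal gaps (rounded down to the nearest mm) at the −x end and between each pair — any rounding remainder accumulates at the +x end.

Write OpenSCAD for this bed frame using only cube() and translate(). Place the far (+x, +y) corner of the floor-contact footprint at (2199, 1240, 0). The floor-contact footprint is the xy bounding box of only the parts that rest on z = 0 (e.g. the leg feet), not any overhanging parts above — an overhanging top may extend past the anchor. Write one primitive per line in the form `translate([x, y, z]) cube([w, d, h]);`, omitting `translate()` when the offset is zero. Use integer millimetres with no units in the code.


// slat z = rail_z + rail_h = 239 + 187 = 426
// slat gap = ⌊(1850 − 15·96) / 16⌋ = 25
translate([207, 111, 0]) cube([71, 71, 515]);
translate([207, 1169, 0]) cube([71, 71, 515]);
translate([2128, 111, 0]) cube([71, 71, 515]);
translate([2128, 1169, 0]) cube([71, 71, 515]);
translate([278, 111, 239]) cube([1850, 32, 187]);
translate([278, 1208, 239]) cube([1850, 32, 187]);
translate([207, 182, 239]) cube([32, 987, 187]);
translate([2167, 182, 239]) cube([32, 987, 187]);
translate([303, 111, 426]) cube([96, 1129, 20]);
translate([424, 111, 426]) cube([96, 1129, 20]);
translate([545, 111, 426]) cube([96, 1129, 20]);
translate([666, 111, 426]) cube([96, 1129, 20]);
translate([787, 111, 426]) cube([96, 1129, 20]);
translate([908, 111, 426]) cube([96, 1129, 20]);
translate([1029, 111, 426]) cube([96, 1129, 20]);
translate([1150, 111, 426]) cube([96, 1129, 20]);
translate([1271, 111, 426]) cube([96, 1129, 20]);
translate([1392, 111, 426]) cube([96, 1129, 20]);
translate([1513, 111, 426]) cube([96, 1129, 20]);
translate([1634, 111, 426]) cube([96, 1129, 20]);
translate([1755, 111, 426]) cube([96, 1129, 20]);
translate([1876, 111, 426]) cube([96, 1129, 20]);
translate([1997, 111, 426]) cube([96, 1129, 20]);


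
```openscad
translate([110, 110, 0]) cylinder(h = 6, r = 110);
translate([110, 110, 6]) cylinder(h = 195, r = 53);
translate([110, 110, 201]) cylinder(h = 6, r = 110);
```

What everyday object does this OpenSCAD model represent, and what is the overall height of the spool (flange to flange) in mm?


A spool. The overall height is 207 mm.

Three coaxial cylinders, large–small–large — a spool. Two 6 mm flanges and a 195 mm core give 6 + 195 + 6 = 207 mm.


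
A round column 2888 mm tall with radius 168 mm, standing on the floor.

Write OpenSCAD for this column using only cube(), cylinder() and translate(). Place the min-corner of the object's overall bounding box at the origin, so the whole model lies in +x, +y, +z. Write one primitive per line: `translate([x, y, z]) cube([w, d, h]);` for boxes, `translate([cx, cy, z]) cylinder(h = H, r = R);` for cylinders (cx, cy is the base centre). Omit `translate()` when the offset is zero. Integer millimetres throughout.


translate([168, 168, 0]) cylinder(h = 2888, r = 168);
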